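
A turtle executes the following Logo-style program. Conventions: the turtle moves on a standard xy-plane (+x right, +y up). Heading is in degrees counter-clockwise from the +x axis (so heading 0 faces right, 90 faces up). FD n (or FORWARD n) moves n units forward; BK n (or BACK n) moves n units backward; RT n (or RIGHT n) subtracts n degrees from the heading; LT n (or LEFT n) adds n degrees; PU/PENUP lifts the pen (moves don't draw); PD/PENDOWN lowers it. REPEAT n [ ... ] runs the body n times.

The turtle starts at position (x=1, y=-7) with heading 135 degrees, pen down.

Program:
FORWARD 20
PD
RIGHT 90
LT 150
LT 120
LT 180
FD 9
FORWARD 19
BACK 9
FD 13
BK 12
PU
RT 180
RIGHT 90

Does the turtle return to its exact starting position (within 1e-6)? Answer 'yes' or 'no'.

Answer: no

Derivation:
Executing turtle program step by step:
Start: pos=(1,-7), heading=135, pen down
FD 20: (1,-7) -> (-13.142,7.142) [heading=135, draw]
PD: pen down
RT 90: heading 135 -> 45
LT 150: heading 45 -> 195
LT 120: heading 195 -> 315
LT 180: heading 315 -> 135
FD 9: (-13.142,7.142) -> (-19.506,13.506) [heading=135, draw]
FD 19: (-19.506,13.506) -> (-32.941,26.941) [heading=135, draw]
BK 9: (-32.941,26.941) -> (-26.577,20.577) [heading=135, draw]
FD 13: (-26.577,20.577) -> (-35.77,29.77) [heading=135, draw]
BK 12: (-35.77,29.77) -> (-27.284,21.284) [heading=135, draw]
PU: pen up
RT 180: heading 135 -> 315
RT 90: heading 315 -> 225
Final: pos=(-27.284,21.284), heading=225, 6 segment(s) drawn

Start position: (1, -7)
Final position: (-27.284, 21.284)
Distance = 40; >= 1e-6 -> NOT closed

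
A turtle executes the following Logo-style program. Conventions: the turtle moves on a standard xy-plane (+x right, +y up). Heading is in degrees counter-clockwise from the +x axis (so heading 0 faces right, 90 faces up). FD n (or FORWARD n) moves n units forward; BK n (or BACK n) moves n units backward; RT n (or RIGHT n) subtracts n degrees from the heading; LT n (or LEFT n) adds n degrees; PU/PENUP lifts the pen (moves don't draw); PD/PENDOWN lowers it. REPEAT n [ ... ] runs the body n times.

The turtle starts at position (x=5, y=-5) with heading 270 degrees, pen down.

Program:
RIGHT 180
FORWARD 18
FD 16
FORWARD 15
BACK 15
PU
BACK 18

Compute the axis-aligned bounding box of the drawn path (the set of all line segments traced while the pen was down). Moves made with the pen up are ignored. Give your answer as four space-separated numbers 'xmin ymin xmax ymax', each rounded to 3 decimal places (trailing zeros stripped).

Answer: 5 -5 5 44

Derivation:
Executing turtle program step by step:
Start: pos=(5,-5), heading=270, pen down
RT 180: heading 270 -> 90
FD 18: (5,-5) -> (5,13) [heading=90, draw]
FD 16: (5,13) -> (5,29) [heading=90, draw]
FD 15: (5,29) -> (5,44) [heading=90, draw]
BK 15: (5,44) -> (5,29) [heading=90, draw]
PU: pen up
BK 18: (5,29) -> (5,11) [heading=90, move]
Final: pos=(5,11), heading=90, 4 segment(s) drawn

Segment endpoints: x in {5, 5, 5, 5}, y in {-5, 13, 29, 44}
xmin=5, ymin=-5, xmax=5, ymax=44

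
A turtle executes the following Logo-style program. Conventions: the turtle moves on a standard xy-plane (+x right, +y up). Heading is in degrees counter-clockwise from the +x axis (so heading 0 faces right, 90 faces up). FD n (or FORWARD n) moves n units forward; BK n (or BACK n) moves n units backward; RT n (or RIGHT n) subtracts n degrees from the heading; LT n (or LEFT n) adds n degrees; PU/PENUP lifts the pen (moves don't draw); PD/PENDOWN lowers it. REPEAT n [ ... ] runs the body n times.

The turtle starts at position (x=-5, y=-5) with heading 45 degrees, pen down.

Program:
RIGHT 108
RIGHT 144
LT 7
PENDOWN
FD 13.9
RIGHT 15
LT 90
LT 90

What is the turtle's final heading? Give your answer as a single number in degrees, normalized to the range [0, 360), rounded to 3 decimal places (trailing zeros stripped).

Answer: 325

Derivation:
Executing turtle program step by step:
Start: pos=(-5,-5), heading=45, pen down
RT 108: heading 45 -> 297
RT 144: heading 297 -> 153
LT 7: heading 153 -> 160
PD: pen down
FD 13.9: (-5,-5) -> (-18.062,-0.246) [heading=160, draw]
RT 15: heading 160 -> 145
LT 90: heading 145 -> 235
LT 90: heading 235 -> 325
Final: pos=(-18.062,-0.246), heading=325, 1 segment(s) drawn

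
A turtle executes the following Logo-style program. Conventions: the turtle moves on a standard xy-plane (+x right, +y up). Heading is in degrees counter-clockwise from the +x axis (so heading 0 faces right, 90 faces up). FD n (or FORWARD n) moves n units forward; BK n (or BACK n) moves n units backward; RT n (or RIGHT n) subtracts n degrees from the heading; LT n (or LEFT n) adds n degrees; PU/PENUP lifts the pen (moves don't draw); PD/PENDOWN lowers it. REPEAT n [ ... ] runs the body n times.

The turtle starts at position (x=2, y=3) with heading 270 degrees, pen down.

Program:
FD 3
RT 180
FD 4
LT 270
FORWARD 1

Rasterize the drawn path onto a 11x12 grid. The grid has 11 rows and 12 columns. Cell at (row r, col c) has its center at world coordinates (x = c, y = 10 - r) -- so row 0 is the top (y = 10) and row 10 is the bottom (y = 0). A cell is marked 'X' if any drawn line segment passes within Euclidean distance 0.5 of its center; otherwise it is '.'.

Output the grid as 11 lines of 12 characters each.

Segment 0: (2,3) -> (2,0)
Segment 1: (2,0) -> (2,4)
Segment 2: (2,4) -> (3,4)

Answer: ............
............
............
............
............
............
..XX........
..X.........
..X.........
..X.........
..X.........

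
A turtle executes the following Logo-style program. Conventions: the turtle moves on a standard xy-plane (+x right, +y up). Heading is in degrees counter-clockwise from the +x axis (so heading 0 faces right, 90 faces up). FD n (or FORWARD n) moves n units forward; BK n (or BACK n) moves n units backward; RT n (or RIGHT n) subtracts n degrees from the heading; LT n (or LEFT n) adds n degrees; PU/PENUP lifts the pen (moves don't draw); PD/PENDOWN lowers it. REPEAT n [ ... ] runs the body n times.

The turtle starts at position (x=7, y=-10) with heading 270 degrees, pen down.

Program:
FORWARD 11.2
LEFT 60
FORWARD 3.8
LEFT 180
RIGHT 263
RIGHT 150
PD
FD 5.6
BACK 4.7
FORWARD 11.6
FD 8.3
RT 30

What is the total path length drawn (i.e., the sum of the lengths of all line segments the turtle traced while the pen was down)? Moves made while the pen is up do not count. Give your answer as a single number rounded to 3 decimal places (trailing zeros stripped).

Executing turtle program step by step:
Start: pos=(7,-10), heading=270, pen down
FD 11.2: (7,-10) -> (7,-21.2) [heading=270, draw]
LT 60: heading 270 -> 330
FD 3.8: (7,-21.2) -> (10.291,-23.1) [heading=330, draw]
LT 180: heading 330 -> 150
RT 263: heading 150 -> 247
RT 150: heading 247 -> 97
PD: pen down
FD 5.6: (10.291,-23.1) -> (9.608,-17.542) [heading=97, draw]
BK 4.7: (9.608,-17.542) -> (10.181,-22.207) [heading=97, draw]
FD 11.6: (10.181,-22.207) -> (8.768,-10.693) [heading=97, draw]
FD 8.3: (8.768,-10.693) -> (7.756,-2.455) [heading=97, draw]
RT 30: heading 97 -> 67
Final: pos=(7.756,-2.455), heading=67, 6 segment(s) drawn

Segment lengths:
  seg 1: (7,-10) -> (7,-21.2), length = 11.2
  seg 2: (7,-21.2) -> (10.291,-23.1), length = 3.8
  seg 3: (10.291,-23.1) -> (9.608,-17.542), length = 5.6
  seg 4: (9.608,-17.542) -> (10.181,-22.207), length = 4.7
  seg 5: (10.181,-22.207) -> (8.768,-10.693), length = 11.6
  seg 6: (8.768,-10.693) -> (7.756,-2.455), length = 8.3
Total = 45.2

Answer: 45.2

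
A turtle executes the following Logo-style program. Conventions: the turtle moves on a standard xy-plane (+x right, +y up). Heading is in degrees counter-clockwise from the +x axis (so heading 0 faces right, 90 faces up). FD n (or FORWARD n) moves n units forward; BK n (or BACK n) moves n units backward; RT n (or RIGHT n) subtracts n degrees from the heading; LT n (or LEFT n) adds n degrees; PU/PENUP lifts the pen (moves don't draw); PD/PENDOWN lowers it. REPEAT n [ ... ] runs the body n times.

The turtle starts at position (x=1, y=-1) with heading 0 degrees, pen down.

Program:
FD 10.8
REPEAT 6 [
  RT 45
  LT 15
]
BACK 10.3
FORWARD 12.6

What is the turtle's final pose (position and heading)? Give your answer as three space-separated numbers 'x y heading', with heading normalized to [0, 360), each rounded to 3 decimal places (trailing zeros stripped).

Executing turtle program step by step:
Start: pos=(1,-1), heading=0, pen down
FD 10.8: (1,-1) -> (11.8,-1) [heading=0, draw]
REPEAT 6 [
  -- iteration 1/6 --
  RT 45: heading 0 -> 315
  LT 15: heading 315 -> 330
  -- iteration 2/6 --
  RT 45: heading 330 -> 285
  LT 15: heading 285 -> 300
  -- iteration 3/6 --
  RT 45: heading 300 -> 255
  LT 15: heading 255 -> 270
  -- iteration 4/6 --
  RT 45: heading 270 -> 225
  LT 15: heading 225 -> 240
  -- iteration 5/6 --
  RT 45: heading 240 -> 195
  LT 15: heading 195 -> 210
  -- iteration 6/6 --
  RT 45: heading 210 -> 165
  LT 15: heading 165 -> 180
]
BK 10.3: (11.8,-1) -> (22.1,-1) [heading=180, draw]
FD 12.6: (22.1,-1) -> (9.5,-1) [heading=180, draw]
Final: pos=(9.5,-1), heading=180, 3 segment(s) drawn

Answer: 9.5 -1 180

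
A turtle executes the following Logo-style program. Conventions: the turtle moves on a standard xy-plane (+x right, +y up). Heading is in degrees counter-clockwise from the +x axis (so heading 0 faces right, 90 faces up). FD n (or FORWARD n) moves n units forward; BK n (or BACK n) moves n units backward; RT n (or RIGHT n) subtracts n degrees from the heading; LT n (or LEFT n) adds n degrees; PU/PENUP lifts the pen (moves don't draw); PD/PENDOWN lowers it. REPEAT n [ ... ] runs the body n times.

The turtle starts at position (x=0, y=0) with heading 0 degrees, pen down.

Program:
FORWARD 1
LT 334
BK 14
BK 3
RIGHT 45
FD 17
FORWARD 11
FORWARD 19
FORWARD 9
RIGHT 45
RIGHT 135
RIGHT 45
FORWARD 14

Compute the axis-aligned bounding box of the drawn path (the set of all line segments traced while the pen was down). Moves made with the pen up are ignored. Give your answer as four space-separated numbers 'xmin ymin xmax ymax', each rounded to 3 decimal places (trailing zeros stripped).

Executing turtle program step by step:
Start: pos=(0,0), heading=0, pen down
FD 1: (0,0) -> (1,0) [heading=0, draw]
LT 334: heading 0 -> 334
BK 14: (1,0) -> (-11.583,6.137) [heading=334, draw]
BK 3: (-11.583,6.137) -> (-14.279,7.452) [heading=334, draw]
RT 45: heading 334 -> 289
FD 17: (-14.279,7.452) -> (-8.745,-8.622) [heading=289, draw]
FD 11: (-8.745,-8.622) -> (-5.164,-19.022) [heading=289, draw]
FD 19: (-5.164,-19.022) -> (1.022,-36.987) [heading=289, draw]
FD 9: (1.022,-36.987) -> (3.952,-45.497) [heading=289, draw]
RT 45: heading 289 -> 244
RT 135: heading 244 -> 109
RT 45: heading 109 -> 64
FD 14: (3.952,-45.497) -> (10.09,-32.914) [heading=64, draw]
Final: pos=(10.09,-32.914), heading=64, 8 segment(s) drawn

Segment endpoints: x in {-14.279, -11.583, -8.745, -5.164, 0, 1, 1.022, 3.952, 10.09}, y in {-45.497, -36.987, -32.914, -19.022, -8.622, 0, 6.137, 7.452}
xmin=-14.279, ymin=-45.497, xmax=10.09, ymax=7.452

Answer: -14.279 -45.497 10.09 7.452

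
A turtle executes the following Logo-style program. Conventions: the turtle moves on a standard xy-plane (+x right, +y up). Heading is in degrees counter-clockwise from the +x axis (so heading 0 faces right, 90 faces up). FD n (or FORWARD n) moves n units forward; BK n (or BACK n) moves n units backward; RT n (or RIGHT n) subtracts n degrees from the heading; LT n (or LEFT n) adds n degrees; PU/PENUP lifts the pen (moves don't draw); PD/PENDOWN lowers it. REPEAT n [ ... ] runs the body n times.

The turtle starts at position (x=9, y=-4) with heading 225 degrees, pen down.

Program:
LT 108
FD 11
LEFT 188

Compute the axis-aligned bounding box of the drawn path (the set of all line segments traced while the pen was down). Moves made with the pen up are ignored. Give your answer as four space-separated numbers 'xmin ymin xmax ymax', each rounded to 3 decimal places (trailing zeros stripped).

Executing turtle program step by step:
Start: pos=(9,-4), heading=225, pen down
LT 108: heading 225 -> 333
FD 11: (9,-4) -> (18.801,-8.994) [heading=333, draw]
LT 188: heading 333 -> 161
Final: pos=(18.801,-8.994), heading=161, 1 segment(s) drawn

Segment endpoints: x in {9, 18.801}, y in {-8.994, -4}
xmin=9, ymin=-8.994, xmax=18.801, ymax=-4

Answer: 9 -8.994 18.801 -4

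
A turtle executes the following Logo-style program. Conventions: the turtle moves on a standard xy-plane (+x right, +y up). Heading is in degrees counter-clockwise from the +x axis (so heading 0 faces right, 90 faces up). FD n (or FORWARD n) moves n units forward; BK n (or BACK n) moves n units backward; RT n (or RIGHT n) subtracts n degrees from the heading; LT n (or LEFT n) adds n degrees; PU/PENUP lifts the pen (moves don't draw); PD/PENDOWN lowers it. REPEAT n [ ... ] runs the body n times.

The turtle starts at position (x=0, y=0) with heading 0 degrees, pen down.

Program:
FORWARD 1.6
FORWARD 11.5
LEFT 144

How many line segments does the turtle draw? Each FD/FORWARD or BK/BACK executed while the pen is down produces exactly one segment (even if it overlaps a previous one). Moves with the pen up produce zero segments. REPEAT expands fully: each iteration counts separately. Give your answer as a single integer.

Executing turtle program step by step:
Start: pos=(0,0), heading=0, pen down
FD 1.6: (0,0) -> (1.6,0) [heading=0, draw]
FD 11.5: (1.6,0) -> (13.1,0) [heading=0, draw]
LT 144: heading 0 -> 144
Final: pos=(13.1,0), heading=144, 2 segment(s) drawn
Segments drawn: 2

Answer: 2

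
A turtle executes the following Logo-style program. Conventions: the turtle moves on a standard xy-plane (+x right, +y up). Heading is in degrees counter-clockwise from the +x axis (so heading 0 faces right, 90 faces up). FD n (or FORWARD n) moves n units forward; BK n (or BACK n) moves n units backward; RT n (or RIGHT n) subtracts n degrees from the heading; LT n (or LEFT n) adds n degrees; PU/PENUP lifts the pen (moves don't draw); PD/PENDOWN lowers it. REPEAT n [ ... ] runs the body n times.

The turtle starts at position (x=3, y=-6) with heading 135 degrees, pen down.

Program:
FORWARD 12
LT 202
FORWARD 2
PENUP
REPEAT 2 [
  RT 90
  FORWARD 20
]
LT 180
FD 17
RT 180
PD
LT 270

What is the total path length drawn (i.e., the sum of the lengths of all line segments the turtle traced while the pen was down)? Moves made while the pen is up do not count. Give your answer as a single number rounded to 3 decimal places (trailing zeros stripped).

Answer: 14

Derivation:
Executing turtle program step by step:
Start: pos=(3,-6), heading=135, pen down
FD 12: (3,-6) -> (-5.485,2.485) [heading=135, draw]
LT 202: heading 135 -> 337
FD 2: (-5.485,2.485) -> (-3.644,1.704) [heading=337, draw]
PU: pen up
REPEAT 2 [
  -- iteration 1/2 --
  RT 90: heading 337 -> 247
  FD 20: (-3.644,1.704) -> (-11.459,-16.706) [heading=247, move]
  -- iteration 2/2 --
  RT 90: heading 247 -> 157
  FD 20: (-11.459,-16.706) -> (-29.869,-8.892) [heading=157, move]
]
LT 180: heading 157 -> 337
FD 17: (-29.869,-8.892) -> (-14.22,-15.534) [heading=337, move]
RT 180: heading 337 -> 157
PD: pen down
LT 270: heading 157 -> 67
Final: pos=(-14.22,-15.534), heading=67, 2 segment(s) drawn

Segment lengths:
  seg 1: (3,-6) -> (-5.485,2.485), length = 12
  seg 2: (-5.485,2.485) -> (-3.644,1.704), length = 2
Total = 14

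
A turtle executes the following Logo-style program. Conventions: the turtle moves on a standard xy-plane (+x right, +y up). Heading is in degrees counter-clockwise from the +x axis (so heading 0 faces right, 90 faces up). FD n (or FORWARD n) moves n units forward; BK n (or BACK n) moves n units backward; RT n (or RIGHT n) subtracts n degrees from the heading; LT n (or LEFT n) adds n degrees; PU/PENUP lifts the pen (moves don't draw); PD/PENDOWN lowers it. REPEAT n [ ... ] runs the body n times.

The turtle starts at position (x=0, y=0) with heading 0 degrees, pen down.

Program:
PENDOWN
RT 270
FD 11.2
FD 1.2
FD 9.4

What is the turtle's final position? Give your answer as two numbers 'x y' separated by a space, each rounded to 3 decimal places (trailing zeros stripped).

Answer: 0 21.8

Derivation:
Executing turtle program step by step:
Start: pos=(0,0), heading=0, pen down
PD: pen down
RT 270: heading 0 -> 90
FD 11.2: (0,0) -> (0,11.2) [heading=90, draw]
FD 1.2: (0,11.2) -> (0,12.4) [heading=90, draw]
FD 9.4: (0,12.4) -> (0,21.8) [heading=90, draw]
Final: pos=(0,21.8), heading=90, 3 segment(s) drawn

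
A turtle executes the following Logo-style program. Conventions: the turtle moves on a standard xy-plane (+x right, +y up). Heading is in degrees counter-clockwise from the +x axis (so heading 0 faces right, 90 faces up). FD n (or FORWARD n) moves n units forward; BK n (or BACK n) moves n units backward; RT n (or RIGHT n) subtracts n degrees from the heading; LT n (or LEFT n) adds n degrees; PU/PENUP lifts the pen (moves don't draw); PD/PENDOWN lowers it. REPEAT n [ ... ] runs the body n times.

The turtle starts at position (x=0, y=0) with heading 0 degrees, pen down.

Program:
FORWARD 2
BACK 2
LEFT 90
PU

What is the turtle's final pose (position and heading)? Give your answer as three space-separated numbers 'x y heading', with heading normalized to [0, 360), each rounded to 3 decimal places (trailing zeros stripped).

Executing turtle program step by step:
Start: pos=(0,0), heading=0, pen down
FD 2: (0,0) -> (2,0) [heading=0, draw]
BK 2: (2,0) -> (0,0) [heading=0, draw]
LT 90: heading 0 -> 90
PU: pen up
Final: pos=(0,0), heading=90, 2 segment(s) drawn

Answer: 0 0 90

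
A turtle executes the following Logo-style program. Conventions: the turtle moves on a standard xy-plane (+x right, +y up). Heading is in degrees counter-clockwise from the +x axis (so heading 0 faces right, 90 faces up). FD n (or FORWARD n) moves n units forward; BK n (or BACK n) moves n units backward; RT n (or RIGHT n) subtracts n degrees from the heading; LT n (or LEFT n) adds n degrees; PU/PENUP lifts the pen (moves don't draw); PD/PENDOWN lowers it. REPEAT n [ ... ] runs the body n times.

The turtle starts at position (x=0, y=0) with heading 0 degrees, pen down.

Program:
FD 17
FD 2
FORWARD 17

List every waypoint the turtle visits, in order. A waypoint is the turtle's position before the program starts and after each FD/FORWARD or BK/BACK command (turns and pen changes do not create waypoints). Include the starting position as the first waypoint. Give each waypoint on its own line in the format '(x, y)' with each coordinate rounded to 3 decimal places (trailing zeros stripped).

Answer: (0, 0)
(17, 0)
(19, 0)
(36, 0)

Derivation:
Executing turtle program step by step:
Start: pos=(0,0), heading=0, pen down
FD 17: (0,0) -> (17,0) [heading=0, draw]
FD 2: (17,0) -> (19,0) [heading=0, draw]
FD 17: (19,0) -> (36,0) [heading=0, draw]
Final: pos=(36,0), heading=0, 3 segment(s) drawn
Waypoints (4 total):
(0, 0)
(17, 0)
(19, 0)
(36, 0)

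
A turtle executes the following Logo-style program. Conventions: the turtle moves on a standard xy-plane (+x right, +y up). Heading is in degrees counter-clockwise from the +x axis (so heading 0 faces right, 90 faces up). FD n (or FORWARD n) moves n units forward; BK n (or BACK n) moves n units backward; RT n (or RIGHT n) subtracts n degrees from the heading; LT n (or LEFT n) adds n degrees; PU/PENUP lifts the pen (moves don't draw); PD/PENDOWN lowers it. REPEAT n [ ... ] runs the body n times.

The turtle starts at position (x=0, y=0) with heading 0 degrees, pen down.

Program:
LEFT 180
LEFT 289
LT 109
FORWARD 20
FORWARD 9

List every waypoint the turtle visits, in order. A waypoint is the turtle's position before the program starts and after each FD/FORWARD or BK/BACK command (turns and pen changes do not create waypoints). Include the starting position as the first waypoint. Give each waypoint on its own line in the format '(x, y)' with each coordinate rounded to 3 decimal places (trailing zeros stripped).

Answer: (0, 0)
(-15.76, -12.313)
(-22.852, -17.854)

Derivation:
Executing turtle program step by step:
Start: pos=(0,0), heading=0, pen down
LT 180: heading 0 -> 180
LT 289: heading 180 -> 109
LT 109: heading 109 -> 218
FD 20: (0,0) -> (-15.76,-12.313) [heading=218, draw]
FD 9: (-15.76,-12.313) -> (-22.852,-17.854) [heading=218, draw]
Final: pos=(-22.852,-17.854), heading=218, 2 segment(s) drawn
Waypoints (3 total):
(0, 0)
(-15.76, -12.313)
(-22.852, -17.854)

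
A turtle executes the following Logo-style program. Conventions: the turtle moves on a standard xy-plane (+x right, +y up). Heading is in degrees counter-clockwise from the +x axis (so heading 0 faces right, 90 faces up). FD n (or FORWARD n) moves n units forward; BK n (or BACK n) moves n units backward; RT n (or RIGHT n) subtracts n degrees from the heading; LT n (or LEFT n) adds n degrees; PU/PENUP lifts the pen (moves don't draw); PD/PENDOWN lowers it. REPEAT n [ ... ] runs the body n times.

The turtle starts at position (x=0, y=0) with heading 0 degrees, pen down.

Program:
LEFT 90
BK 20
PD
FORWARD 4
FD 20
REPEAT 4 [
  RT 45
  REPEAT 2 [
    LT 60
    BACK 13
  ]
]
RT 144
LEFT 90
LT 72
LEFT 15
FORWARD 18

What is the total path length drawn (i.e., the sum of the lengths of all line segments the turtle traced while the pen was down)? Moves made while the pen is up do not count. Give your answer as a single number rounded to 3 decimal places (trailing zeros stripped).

Executing turtle program step by step:
Start: pos=(0,0), heading=0, pen down
LT 90: heading 0 -> 90
BK 20: (0,0) -> (0,-20) [heading=90, draw]
PD: pen down
FD 4: (0,-20) -> (0,-16) [heading=90, draw]
FD 20: (0,-16) -> (0,4) [heading=90, draw]
REPEAT 4 [
  -- iteration 1/4 --
  RT 45: heading 90 -> 45
  REPEAT 2 [
    -- iteration 1/2 --
    LT 60: heading 45 -> 105
    BK 13: (0,4) -> (3.365,-8.557) [heading=105, draw]
    -- iteration 2/2 --
    LT 60: heading 105 -> 165
    BK 13: (3.365,-8.557) -> (15.922,-11.922) [heading=165, draw]
  ]
  -- iteration 2/4 --
  RT 45: heading 165 -> 120
  REPEAT 2 [
    -- iteration 1/2 --
    LT 60: heading 120 -> 180
    BK 13: (15.922,-11.922) -> (28.922,-11.922) [heading=180, draw]
    -- iteration 2/2 --
    LT 60: heading 180 -> 240
    BK 13: (28.922,-11.922) -> (35.422,-0.663) [heading=240, draw]
  ]
  -- iteration 3/4 --
  RT 45: heading 240 -> 195
  REPEAT 2 [
    -- iteration 1/2 --
    LT 60: heading 195 -> 255
    BK 13: (35.422,-0.663) -> (38.786,11.894) [heading=255, draw]
    -- iteration 2/2 --
    LT 60: heading 255 -> 315
    BK 13: (38.786,11.894) -> (29.594,21.086) [heading=315, draw]
  ]
  -- iteration 4/4 --
  RT 45: heading 315 -> 270
  REPEAT 2 [
    -- iteration 1/2 --
    LT 60: heading 270 -> 330
    BK 13: (29.594,21.086) -> (18.336,27.586) [heading=330, draw]
    -- iteration 2/2 --
    LT 60: heading 330 -> 30
    BK 13: (18.336,27.586) -> (7.077,21.086) [heading=30, draw]
  ]
]
RT 144: heading 30 -> 246
LT 90: heading 246 -> 336
LT 72: heading 336 -> 48
LT 15: heading 48 -> 63
FD 18: (7.077,21.086) -> (15.249,37.124) [heading=63, draw]
Final: pos=(15.249,37.124), heading=63, 12 segment(s) drawn

Segment lengths:
  seg 1: (0,0) -> (0,-20), length = 20
  seg 2: (0,-20) -> (0,-16), length = 4
  seg 3: (0,-16) -> (0,4), length = 20
  seg 4: (0,4) -> (3.365,-8.557), length = 13
  seg 5: (3.365,-8.557) -> (15.922,-11.922), length = 13
  seg 6: (15.922,-11.922) -> (28.922,-11.922), length = 13
  seg 7: (28.922,-11.922) -> (35.422,-0.663), length = 13
  seg 8: (35.422,-0.663) -> (38.786,11.894), length = 13
  seg 9: (38.786,11.894) -> (29.594,21.086), length = 13
  seg 10: (29.594,21.086) -> (18.336,27.586), length = 13
  seg 11: (18.336,27.586) -> (7.077,21.086), length = 13
  seg 12: (7.077,21.086) -> (15.249,37.124), length = 18
Total = 166

Answer: 166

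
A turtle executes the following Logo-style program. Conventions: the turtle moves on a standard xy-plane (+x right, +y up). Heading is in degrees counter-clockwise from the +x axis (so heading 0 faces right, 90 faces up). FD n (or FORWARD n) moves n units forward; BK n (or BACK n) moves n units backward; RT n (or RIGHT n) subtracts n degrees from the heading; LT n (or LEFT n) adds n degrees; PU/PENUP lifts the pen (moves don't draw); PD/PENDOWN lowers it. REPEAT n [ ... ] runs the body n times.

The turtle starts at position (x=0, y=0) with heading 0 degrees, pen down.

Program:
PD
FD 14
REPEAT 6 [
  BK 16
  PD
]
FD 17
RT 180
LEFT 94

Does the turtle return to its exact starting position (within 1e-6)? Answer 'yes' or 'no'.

Answer: no

Derivation:
Executing turtle program step by step:
Start: pos=(0,0), heading=0, pen down
PD: pen down
FD 14: (0,0) -> (14,0) [heading=0, draw]
REPEAT 6 [
  -- iteration 1/6 --
  BK 16: (14,0) -> (-2,0) [heading=0, draw]
  PD: pen down
  -- iteration 2/6 --
  BK 16: (-2,0) -> (-18,0) [heading=0, draw]
  PD: pen down
  -- iteration 3/6 --
  BK 16: (-18,0) -> (-34,0) [heading=0, draw]
  PD: pen down
  -- iteration 4/6 --
  BK 16: (-34,0) -> (-50,0) [heading=0, draw]
  PD: pen down
  -- iteration 5/6 --
  BK 16: (-50,0) -> (-66,0) [heading=0, draw]
  PD: pen down
  -- iteration 6/6 --
  BK 16: (-66,0) -> (-82,0) [heading=0, draw]
  PD: pen down
]
FD 17: (-82,0) -> (-65,0) [heading=0, draw]
RT 180: heading 0 -> 180
LT 94: heading 180 -> 274
Final: pos=(-65,0), heading=274, 8 segment(s) drawn

Start position: (0, 0)
Final position: (-65, 0)
Distance = 65; >= 1e-6 -> NOT closed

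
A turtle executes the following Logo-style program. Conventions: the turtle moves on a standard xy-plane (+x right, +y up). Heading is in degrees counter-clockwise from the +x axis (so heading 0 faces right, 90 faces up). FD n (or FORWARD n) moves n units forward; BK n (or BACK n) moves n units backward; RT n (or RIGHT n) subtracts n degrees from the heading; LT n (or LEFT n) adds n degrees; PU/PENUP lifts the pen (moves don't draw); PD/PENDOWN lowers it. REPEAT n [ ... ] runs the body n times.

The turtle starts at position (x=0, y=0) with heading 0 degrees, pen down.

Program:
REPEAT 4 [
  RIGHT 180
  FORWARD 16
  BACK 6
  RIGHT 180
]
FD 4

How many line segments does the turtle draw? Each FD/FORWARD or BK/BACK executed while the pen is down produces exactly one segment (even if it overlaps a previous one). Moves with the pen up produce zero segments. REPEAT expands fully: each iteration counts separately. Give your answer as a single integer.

Answer: 9

Derivation:
Executing turtle program step by step:
Start: pos=(0,0), heading=0, pen down
REPEAT 4 [
  -- iteration 1/4 --
  RT 180: heading 0 -> 180
  FD 16: (0,0) -> (-16,0) [heading=180, draw]
  BK 6: (-16,0) -> (-10,0) [heading=180, draw]
  RT 180: heading 180 -> 0
  -- iteration 2/4 --
  RT 180: heading 0 -> 180
  FD 16: (-10,0) -> (-26,0) [heading=180, draw]
  BK 6: (-26,0) -> (-20,0) [heading=180, draw]
  RT 180: heading 180 -> 0
  -- iteration 3/4 --
  RT 180: heading 0 -> 180
  FD 16: (-20,0) -> (-36,0) [heading=180, draw]
  BK 6: (-36,0) -> (-30,0) [heading=180, draw]
  RT 180: heading 180 -> 0
  -- iteration 4/4 --
  RT 180: heading 0 -> 180
  FD 16: (-30,0) -> (-46,0) [heading=180, draw]
  BK 6: (-46,0) -> (-40,0) [heading=180, draw]
  RT 180: heading 180 -> 0
]
FD 4: (-40,0) -> (-36,0) [heading=0, draw]
Final: pos=(-36,0), heading=0, 9 segment(s) drawn
Segments drawn: 9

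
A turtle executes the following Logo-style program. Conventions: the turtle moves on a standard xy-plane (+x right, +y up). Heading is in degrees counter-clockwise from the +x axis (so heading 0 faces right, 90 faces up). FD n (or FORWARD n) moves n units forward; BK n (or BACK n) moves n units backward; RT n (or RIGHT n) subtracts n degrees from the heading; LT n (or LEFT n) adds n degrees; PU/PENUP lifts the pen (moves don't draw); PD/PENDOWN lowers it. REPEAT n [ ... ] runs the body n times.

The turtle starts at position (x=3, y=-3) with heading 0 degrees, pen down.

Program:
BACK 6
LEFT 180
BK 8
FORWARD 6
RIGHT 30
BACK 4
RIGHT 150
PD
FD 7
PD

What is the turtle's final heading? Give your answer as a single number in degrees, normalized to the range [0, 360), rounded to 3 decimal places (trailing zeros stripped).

Executing turtle program step by step:
Start: pos=(3,-3), heading=0, pen down
BK 6: (3,-3) -> (-3,-3) [heading=0, draw]
LT 180: heading 0 -> 180
BK 8: (-3,-3) -> (5,-3) [heading=180, draw]
FD 6: (5,-3) -> (-1,-3) [heading=180, draw]
RT 30: heading 180 -> 150
BK 4: (-1,-3) -> (2.464,-5) [heading=150, draw]
RT 150: heading 150 -> 0
PD: pen down
FD 7: (2.464,-5) -> (9.464,-5) [heading=0, draw]
PD: pen down
Final: pos=(9.464,-5), heading=0, 5 segment(s) drawn

Answer: 0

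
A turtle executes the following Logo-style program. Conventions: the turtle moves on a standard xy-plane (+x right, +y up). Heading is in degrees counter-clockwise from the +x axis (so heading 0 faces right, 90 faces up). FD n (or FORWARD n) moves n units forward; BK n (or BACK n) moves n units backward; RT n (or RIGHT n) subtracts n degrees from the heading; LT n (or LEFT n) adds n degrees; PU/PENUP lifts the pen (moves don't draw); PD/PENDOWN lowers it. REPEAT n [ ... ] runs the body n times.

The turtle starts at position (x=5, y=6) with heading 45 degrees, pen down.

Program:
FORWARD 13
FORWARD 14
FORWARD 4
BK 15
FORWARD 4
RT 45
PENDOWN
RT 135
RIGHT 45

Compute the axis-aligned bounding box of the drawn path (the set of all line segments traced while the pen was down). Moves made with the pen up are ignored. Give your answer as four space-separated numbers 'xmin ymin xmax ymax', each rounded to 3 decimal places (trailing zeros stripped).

Executing turtle program step by step:
Start: pos=(5,6), heading=45, pen down
FD 13: (5,6) -> (14.192,15.192) [heading=45, draw]
FD 14: (14.192,15.192) -> (24.092,25.092) [heading=45, draw]
FD 4: (24.092,25.092) -> (26.92,27.92) [heading=45, draw]
BK 15: (26.92,27.92) -> (16.314,17.314) [heading=45, draw]
FD 4: (16.314,17.314) -> (19.142,20.142) [heading=45, draw]
RT 45: heading 45 -> 0
PD: pen down
RT 135: heading 0 -> 225
RT 45: heading 225 -> 180
Final: pos=(19.142,20.142), heading=180, 5 segment(s) drawn

Segment endpoints: x in {5, 14.192, 16.314, 19.142, 24.092, 26.92}, y in {6, 15.192, 17.314, 20.142, 25.092, 27.92}
xmin=5, ymin=6, xmax=26.92, ymax=27.92

Answer: 5 6 26.92 27.92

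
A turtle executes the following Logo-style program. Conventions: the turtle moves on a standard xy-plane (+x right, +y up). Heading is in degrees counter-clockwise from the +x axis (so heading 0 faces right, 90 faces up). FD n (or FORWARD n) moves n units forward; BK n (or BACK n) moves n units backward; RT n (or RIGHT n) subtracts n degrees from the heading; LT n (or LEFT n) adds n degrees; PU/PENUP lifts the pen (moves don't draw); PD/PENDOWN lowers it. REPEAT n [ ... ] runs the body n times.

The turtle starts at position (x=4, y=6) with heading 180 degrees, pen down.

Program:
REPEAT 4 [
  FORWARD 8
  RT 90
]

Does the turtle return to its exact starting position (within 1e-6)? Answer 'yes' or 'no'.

Answer: yes

Derivation:
Executing turtle program step by step:
Start: pos=(4,6), heading=180, pen down
REPEAT 4 [
  -- iteration 1/4 --
  FD 8: (4,6) -> (-4,6) [heading=180, draw]
  RT 90: heading 180 -> 90
  -- iteration 2/4 --
  FD 8: (-4,6) -> (-4,14) [heading=90, draw]
  RT 90: heading 90 -> 0
  -- iteration 3/4 --
  FD 8: (-4,14) -> (4,14) [heading=0, draw]
  RT 90: heading 0 -> 270
  -- iteration 4/4 --
  FD 8: (4,14) -> (4,6) [heading=270, draw]
  RT 90: heading 270 -> 180
]
Final: pos=(4,6), heading=180, 4 segment(s) drawn

Start position: (4, 6)
Final position: (4, 6)
Distance = 0; < 1e-6 -> CLOSED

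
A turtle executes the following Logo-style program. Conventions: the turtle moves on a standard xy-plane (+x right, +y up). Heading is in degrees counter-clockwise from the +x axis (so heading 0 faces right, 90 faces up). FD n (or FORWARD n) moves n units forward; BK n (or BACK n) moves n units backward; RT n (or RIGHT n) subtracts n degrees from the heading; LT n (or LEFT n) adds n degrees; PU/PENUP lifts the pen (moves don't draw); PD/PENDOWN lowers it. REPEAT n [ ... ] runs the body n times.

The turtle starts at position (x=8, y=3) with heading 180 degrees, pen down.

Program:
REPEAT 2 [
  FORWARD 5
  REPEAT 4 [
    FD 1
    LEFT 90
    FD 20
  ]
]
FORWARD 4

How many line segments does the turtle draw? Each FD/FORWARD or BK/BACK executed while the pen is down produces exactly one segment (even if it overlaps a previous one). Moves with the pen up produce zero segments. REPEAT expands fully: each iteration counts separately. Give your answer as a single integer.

Answer: 19

Derivation:
Executing turtle program step by step:
Start: pos=(8,3), heading=180, pen down
REPEAT 2 [
  -- iteration 1/2 --
  FD 5: (8,3) -> (3,3) [heading=180, draw]
  REPEAT 4 [
    -- iteration 1/4 --
    FD 1: (3,3) -> (2,3) [heading=180, draw]
    LT 90: heading 180 -> 270
    FD 20: (2,3) -> (2,-17) [heading=270, draw]
    -- iteration 2/4 --
    FD 1: (2,-17) -> (2,-18) [heading=270, draw]
    LT 90: heading 270 -> 0
    FD 20: (2,-18) -> (22,-18) [heading=0, draw]
    -- iteration 3/4 --
    FD 1: (22,-18) -> (23,-18) [heading=0, draw]
    LT 90: heading 0 -> 90
    FD 20: (23,-18) -> (23,2) [heading=90, draw]
    -- iteration 4/4 --
    FD 1: (23,2) -> (23,3) [heading=90, draw]
    LT 90: heading 90 -> 180
    FD 20: (23,3) -> (3,3) [heading=180, draw]
  ]
  -- iteration 2/2 --
  FD 5: (3,3) -> (-2,3) [heading=180, draw]
  REPEAT 4 [
    -- iteration 1/4 --
    FD 1: (-2,3) -> (-3,3) [heading=180, draw]
    LT 90: heading 180 -> 270
    FD 20: (-3,3) -> (-3,-17) [heading=270, draw]
    -- iteration 2/4 --
    FD 1: (-3,-17) -> (-3,-18) [heading=270, draw]
    LT 90: heading 270 -> 0
    FD 20: (-3,-18) -> (17,-18) [heading=0, draw]
    -- iteration 3/4 --
    FD 1: (17,-18) -> (18,-18) [heading=0, draw]
    LT 90: heading 0 -> 90
    FD 20: (18,-18) -> (18,2) [heading=90, draw]
    -- iteration 4/4 --
    FD 1: (18,2) -> (18,3) [heading=90, draw]
    LT 90: heading 90 -> 180
    FD 20: (18,3) -> (-2,3) [heading=180, draw]
  ]
]
FD 4: (-2,3) -> (-6,3) [heading=180, draw]
Final: pos=(-6,3), heading=180, 19 segment(s) drawn
Segments drawn: 19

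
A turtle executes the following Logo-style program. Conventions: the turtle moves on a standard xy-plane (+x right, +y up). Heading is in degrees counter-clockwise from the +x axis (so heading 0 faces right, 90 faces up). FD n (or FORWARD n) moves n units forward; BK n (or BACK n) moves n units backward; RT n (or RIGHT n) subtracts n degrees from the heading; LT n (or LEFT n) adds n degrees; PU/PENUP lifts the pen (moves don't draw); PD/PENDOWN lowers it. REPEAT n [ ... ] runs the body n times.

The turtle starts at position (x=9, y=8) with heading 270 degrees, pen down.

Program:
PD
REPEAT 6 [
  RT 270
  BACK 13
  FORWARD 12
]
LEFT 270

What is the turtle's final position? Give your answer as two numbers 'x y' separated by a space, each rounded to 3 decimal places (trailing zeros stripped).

Executing turtle program step by step:
Start: pos=(9,8), heading=270, pen down
PD: pen down
REPEAT 6 [
  -- iteration 1/6 --
  RT 270: heading 270 -> 0
  BK 13: (9,8) -> (-4,8) [heading=0, draw]
  FD 12: (-4,8) -> (8,8) [heading=0, draw]
  -- iteration 2/6 --
  RT 270: heading 0 -> 90
  BK 13: (8,8) -> (8,-5) [heading=90, draw]
  FD 12: (8,-5) -> (8,7) [heading=90, draw]
  -- iteration 3/6 --
  RT 270: heading 90 -> 180
  BK 13: (8,7) -> (21,7) [heading=180, draw]
  FD 12: (21,7) -> (9,7) [heading=180, draw]
  -- iteration 4/6 --
  RT 270: heading 180 -> 270
  BK 13: (9,7) -> (9,20) [heading=270, draw]
  FD 12: (9,20) -> (9,8) [heading=270, draw]
  -- iteration 5/6 --
  RT 270: heading 270 -> 0
  BK 13: (9,8) -> (-4,8) [heading=0, draw]
  FD 12: (-4,8) -> (8,8) [heading=0, draw]
  -- iteration 6/6 --
  RT 270: heading 0 -> 90
  BK 13: (8,8) -> (8,-5) [heading=90, draw]
  FD 12: (8,-5) -> (8,7) [heading=90, draw]
]
LT 270: heading 90 -> 0
Final: pos=(8,7), heading=0, 12 segment(s) drawn

Answer: 8 7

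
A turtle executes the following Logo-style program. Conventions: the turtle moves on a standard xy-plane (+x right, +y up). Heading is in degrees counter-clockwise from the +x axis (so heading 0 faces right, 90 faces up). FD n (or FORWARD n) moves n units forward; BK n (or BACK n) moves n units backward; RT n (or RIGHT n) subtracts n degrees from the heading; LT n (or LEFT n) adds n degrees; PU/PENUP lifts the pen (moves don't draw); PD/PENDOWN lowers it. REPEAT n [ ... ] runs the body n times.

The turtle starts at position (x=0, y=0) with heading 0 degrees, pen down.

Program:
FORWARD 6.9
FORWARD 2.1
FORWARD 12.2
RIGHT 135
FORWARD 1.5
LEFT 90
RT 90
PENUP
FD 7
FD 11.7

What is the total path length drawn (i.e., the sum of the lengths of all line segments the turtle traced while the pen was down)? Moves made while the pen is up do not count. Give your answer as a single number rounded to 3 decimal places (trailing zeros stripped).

Answer: 22.7

Derivation:
Executing turtle program step by step:
Start: pos=(0,0), heading=0, pen down
FD 6.9: (0,0) -> (6.9,0) [heading=0, draw]
FD 2.1: (6.9,0) -> (9,0) [heading=0, draw]
FD 12.2: (9,0) -> (21.2,0) [heading=0, draw]
RT 135: heading 0 -> 225
FD 1.5: (21.2,0) -> (20.139,-1.061) [heading=225, draw]
LT 90: heading 225 -> 315
RT 90: heading 315 -> 225
PU: pen up
FD 7: (20.139,-1.061) -> (15.19,-6.01) [heading=225, move]
FD 11.7: (15.19,-6.01) -> (6.916,-14.284) [heading=225, move]
Final: pos=(6.916,-14.284), heading=225, 4 segment(s) drawn

Segment lengths:
  seg 1: (0,0) -> (6.9,0), length = 6.9
  seg 2: (6.9,0) -> (9,0), length = 2.1
  seg 3: (9,0) -> (21.2,0), length = 12.2
  seg 4: (21.2,0) -> (20.139,-1.061), length = 1.5
Total = 22.7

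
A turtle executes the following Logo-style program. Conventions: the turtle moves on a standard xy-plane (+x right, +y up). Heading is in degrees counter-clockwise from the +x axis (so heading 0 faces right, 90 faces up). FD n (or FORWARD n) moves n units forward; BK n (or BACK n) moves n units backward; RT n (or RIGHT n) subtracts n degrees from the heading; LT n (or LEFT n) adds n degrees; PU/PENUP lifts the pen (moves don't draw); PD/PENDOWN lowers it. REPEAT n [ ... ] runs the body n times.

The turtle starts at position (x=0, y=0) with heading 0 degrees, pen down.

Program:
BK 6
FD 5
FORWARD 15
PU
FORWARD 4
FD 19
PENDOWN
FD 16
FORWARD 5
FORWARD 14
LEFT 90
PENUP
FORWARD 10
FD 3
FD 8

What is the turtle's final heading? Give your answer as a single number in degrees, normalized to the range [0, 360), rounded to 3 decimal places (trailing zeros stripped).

Executing turtle program step by step:
Start: pos=(0,0), heading=0, pen down
BK 6: (0,0) -> (-6,0) [heading=0, draw]
FD 5: (-6,0) -> (-1,0) [heading=0, draw]
FD 15: (-1,0) -> (14,0) [heading=0, draw]
PU: pen up
FD 4: (14,0) -> (18,0) [heading=0, move]
FD 19: (18,0) -> (37,0) [heading=0, move]
PD: pen down
FD 16: (37,0) -> (53,0) [heading=0, draw]
FD 5: (53,0) -> (58,0) [heading=0, draw]
FD 14: (58,0) -> (72,0) [heading=0, draw]
LT 90: heading 0 -> 90
PU: pen up
FD 10: (72,0) -> (72,10) [heading=90, move]
FD 3: (72,10) -> (72,13) [heading=90, move]
FD 8: (72,13) -> (72,21) [heading=90, move]
Final: pos=(72,21), heading=90, 6 segment(s) drawn

Answer: 90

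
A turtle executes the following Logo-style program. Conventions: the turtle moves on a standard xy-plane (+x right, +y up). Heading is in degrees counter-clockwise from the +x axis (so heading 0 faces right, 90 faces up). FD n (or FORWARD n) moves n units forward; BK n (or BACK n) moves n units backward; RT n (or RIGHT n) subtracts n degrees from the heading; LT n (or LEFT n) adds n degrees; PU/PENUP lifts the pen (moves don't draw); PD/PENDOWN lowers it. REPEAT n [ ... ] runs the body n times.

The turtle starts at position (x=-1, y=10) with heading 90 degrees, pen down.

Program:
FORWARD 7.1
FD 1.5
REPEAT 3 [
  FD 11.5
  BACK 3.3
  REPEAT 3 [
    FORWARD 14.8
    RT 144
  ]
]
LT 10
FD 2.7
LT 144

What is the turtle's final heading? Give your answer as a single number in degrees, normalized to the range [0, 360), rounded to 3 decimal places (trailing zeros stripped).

Answer: 28

Derivation:
Executing turtle program step by step:
Start: pos=(-1,10), heading=90, pen down
FD 7.1: (-1,10) -> (-1,17.1) [heading=90, draw]
FD 1.5: (-1,17.1) -> (-1,18.6) [heading=90, draw]
REPEAT 3 [
  -- iteration 1/3 --
  FD 11.5: (-1,18.6) -> (-1,30.1) [heading=90, draw]
  BK 3.3: (-1,30.1) -> (-1,26.8) [heading=90, draw]
  REPEAT 3 [
    -- iteration 1/3 --
    FD 14.8: (-1,26.8) -> (-1,41.6) [heading=90, draw]
    RT 144: heading 90 -> 306
    -- iteration 2/3 --
    FD 14.8: (-1,41.6) -> (7.699,29.627) [heading=306, draw]
    RT 144: heading 306 -> 162
    -- iteration 3/3 --
    FD 14.8: (7.699,29.627) -> (-6.376,34.2) [heading=162, draw]
    RT 144: heading 162 -> 18
  ]
  -- iteration 2/3 --
  FD 11.5: (-6.376,34.2) -> (4.561,37.754) [heading=18, draw]
  BK 3.3: (4.561,37.754) -> (1.422,36.734) [heading=18, draw]
  REPEAT 3 [
    -- iteration 1/3 --
    FD 14.8: (1.422,36.734) -> (15.498,41.307) [heading=18, draw]
    RT 144: heading 18 -> 234
    -- iteration 2/3 --
    FD 14.8: (15.498,41.307) -> (6.799,29.334) [heading=234, draw]
    RT 144: heading 234 -> 90
    -- iteration 3/3 --
    FD 14.8: (6.799,29.334) -> (6.799,44.134) [heading=90, draw]
    RT 144: heading 90 -> 306
  ]
  -- iteration 3/3 --
  FD 11.5: (6.799,44.134) -> (13.558,34.83) [heading=306, draw]
  BK 3.3: (13.558,34.83) -> (11.619,37.5) [heading=306, draw]
  REPEAT 3 [
    -- iteration 1/3 --
    FD 14.8: (11.619,37.5) -> (20.318,25.527) [heading=306, draw]
    RT 144: heading 306 -> 162
    -- iteration 2/3 --
    FD 14.8: (20.318,25.527) -> (6.242,30.1) [heading=162, draw]
    RT 144: heading 162 -> 18
    -- iteration 3/3 --
    FD 14.8: (6.242,30.1) -> (20.318,34.673) [heading=18, draw]
    RT 144: heading 18 -> 234
  ]
]
LT 10: heading 234 -> 244
FD 2.7: (20.318,34.673) -> (19.134,32.247) [heading=244, draw]
LT 144: heading 244 -> 28
Final: pos=(19.134,32.247), heading=28, 18 segment(s) drawn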